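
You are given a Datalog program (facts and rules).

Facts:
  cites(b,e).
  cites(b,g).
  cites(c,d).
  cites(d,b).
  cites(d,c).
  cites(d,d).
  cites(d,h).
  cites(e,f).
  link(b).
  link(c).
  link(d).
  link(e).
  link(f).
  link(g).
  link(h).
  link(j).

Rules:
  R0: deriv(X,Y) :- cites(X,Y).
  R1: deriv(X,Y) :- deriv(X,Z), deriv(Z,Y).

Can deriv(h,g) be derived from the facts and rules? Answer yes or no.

no

round 1: derive deriv(b,e) via R0 from cites(b,e)
round 1: derive deriv(b,g) via R0 from cites(b,g)
round 1: derive deriv(c,d) via R0 from cites(c,d)
round 1: derive deriv(d,b) via R0 from cites(d,b)
round 1: derive deriv(d,c) via R0 from cites(d,c)
round 1: derive deriv(d,d) via R0 from cites(d,d)
round 1: derive deriv(d,h) via R0 from cites(d,h)
round 1: derive deriv(e,f) via R0 from cites(e,f)
round 2: derive deriv(b,f) via R1 from deriv(b,e), deriv(e,f)
round 2: derive deriv(c,b) via R1 from deriv(c,d), deriv(d,b)
round 2: derive deriv(c,c) via R1 from deriv(c,d), deriv(d,c)
round 2: derive deriv(c,h) via R1 from deriv(c,d), deriv(d,h)
round 2: derive deriv(d,e) via R1 from deriv(d,b), deriv(b,e)
round 2: derive deriv(d,g) via R1 from deriv(d,b), deriv(b,g)
round 3: derive deriv(c,e) via R1 from deriv(c,b), deriv(b,e)
round 3: derive deriv(c,f) via R1 from deriv(c,b), deriv(b,f)
round 3: derive deriv(c,g) via R1 from deriv(c,b), deriv(b,g)
round 3: derive deriv(d,f) via R1 from deriv(d,b), deriv(b,f)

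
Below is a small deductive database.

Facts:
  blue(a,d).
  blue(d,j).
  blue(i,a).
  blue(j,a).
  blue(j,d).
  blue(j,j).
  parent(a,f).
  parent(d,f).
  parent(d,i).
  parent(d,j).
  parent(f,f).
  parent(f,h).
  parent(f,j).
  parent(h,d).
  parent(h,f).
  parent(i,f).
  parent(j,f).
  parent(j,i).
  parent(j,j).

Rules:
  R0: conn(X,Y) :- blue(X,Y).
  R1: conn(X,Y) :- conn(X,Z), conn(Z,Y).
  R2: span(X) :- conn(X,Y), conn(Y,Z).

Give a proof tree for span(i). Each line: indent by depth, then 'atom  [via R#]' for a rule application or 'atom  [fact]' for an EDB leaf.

span(i)  [via R2]
  conn(i,a)  [via R0]
    blue(i,a)  [fact]
  conn(a,d)  [via R0]
    blue(a,d)  [fact]

round 1: derive conn(a,d) via R0 from blue(a,d)
round 1: derive conn(d,j) via R0 from blue(d,j)
round 1: derive conn(i,a) via R0 from blue(i,a)
round 1: derive conn(j,a) via R0 from blue(j,a)
round 1: derive conn(j,d) via R0 from blue(j,d)
round 1: derive conn(j,j) via R0 from blue(j,j)
round 2: derive conn(a,j) via R1 from conn(a,d), conn(d,j)
round 2: derive conn(d,a) via R1 from conn(d,j), conn(j,a)
round 2: derive conn(d,d) via R1 from conn(d,j), conn(j,d)
round 2: derive conn(i,d) via R1 from conn(i,a), conn(a,d)
round 2: derive span(a) via R2 from conn(a,d), conn(d,j)
round 2: derive span(d) via R2 from conn(d,j), conn(j,a)
round 2: derive span(i) via R2 from conn(i,a), conn(a,d)
round 2: derive span(j) via R2 from conn(j,a), conn(a,d)
round 3: derive conn(a,a) via R1 from conn(a,d), conn(d,a)
round 3: derive conn(i,j) via R1 from conn(i,a), conn(a,j)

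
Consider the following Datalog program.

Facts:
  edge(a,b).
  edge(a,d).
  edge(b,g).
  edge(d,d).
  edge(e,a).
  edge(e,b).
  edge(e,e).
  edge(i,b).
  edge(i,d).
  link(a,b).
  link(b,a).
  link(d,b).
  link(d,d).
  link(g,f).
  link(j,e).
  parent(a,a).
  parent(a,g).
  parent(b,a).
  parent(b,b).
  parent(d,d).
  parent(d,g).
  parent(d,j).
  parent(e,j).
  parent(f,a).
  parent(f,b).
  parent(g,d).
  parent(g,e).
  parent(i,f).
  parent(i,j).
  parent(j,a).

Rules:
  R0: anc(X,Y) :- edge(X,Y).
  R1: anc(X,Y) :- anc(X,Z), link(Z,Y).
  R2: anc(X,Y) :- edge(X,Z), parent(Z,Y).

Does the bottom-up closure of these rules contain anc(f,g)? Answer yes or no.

round 1: derive anc(a,b) via R0 from edge(a,b)
round 1: derive anc(a,d) via R0 from edge(a,d)
round 1: derive anc(b,g) via R0 from edge(b,g)
round 1: derive anc(d,d) via R0 from edge(d,d)
round 1: derive anc(e,a) via R0 from edge(e,a)
round 1: derive anc(e,b) via R0 from edge(e,b)
round 1: derive anc(e,e) via R0 from edge(e,e)
round 1: derive anc(i,b) via R0 from edge(i,b)
round 1: derive anc(i,d) via R0 from edge(i,d)
round 1: derive anc(a,a) via R2 from edge(a,b), parent(b,a)
round 1: derive anc(a,g) via R2 from edge(a,d), parent(d,g)
round 1: derive anc(a,j) via R2 from edge(a,d), parent(d,j)
round 1: derive anc(b,d) via R2 from edge(b,g), parent(g,d)
round 1: derive anc(b,e) via R2 from edge(b,g), parent(g,e)
round 1: derive anc(d,g) via R2 from edge(d,d), parent(d,g)
round 1: derive anc(d,j) via R2 from edge(d,d), parent(d,j)
round 1: derive anc(e,g) via R2 from edge(e,a), parent(a,g)
round 1: derive anc(e,j) via R2 from edge(e,e), parent(e,j)
round 1: derive anc(i,a) via R2 from edge(i,b), parent(b,a)
round 1: derive anc(i,g) via R2 from edge(i,d), parent(d,g)
round 1: derive anc(i,j) via R2 from edge(i,d), parent(d,j)
round 2: derive anc(a,e) via R1 from anc(a,j), link(j,e)
round 2: derive anc(a,f) via R1 from anc(a,g), link(g,f)
round 2: derive anc(b,b) via R1 from anc(b,d), link(d,b)
round 2: derive anc(b,f) via R1 from anc(b,g), link(g,f)
round 2: derive anc(d,b) via R1 from anc(d,d), link(d,b)
round 2: derive anc(d,e) via R1 from anc(d,j), link(j,e)
round 2: derive anc(d,f) via R1 from anc(d,g), link(g,f)
round 2: derive anc(e,f) via R1 from anc(e,g), link(g,f)
round 2: derive anc(i,e) via R1 from anc(i,j), link(j,e)
round 2: derive anc(i,f) via R1 from anc(i,g), link(g,f)
round 3: derive anc(b,a) via R1 from anc(b,b), link(b,a)
round 3: derive anc(d,a) via R1 from anc(d,b), link(b,a)

no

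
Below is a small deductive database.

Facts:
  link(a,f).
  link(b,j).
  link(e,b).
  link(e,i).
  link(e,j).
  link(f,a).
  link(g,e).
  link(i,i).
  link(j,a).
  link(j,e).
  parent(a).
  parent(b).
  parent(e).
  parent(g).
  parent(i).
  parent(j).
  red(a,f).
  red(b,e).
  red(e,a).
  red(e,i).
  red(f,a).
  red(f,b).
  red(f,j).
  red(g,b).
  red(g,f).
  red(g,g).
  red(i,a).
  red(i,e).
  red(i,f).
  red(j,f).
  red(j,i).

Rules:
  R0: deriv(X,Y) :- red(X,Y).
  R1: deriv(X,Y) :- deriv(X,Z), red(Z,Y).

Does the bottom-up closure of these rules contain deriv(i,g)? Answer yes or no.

no

round 1: derive deriv(a,f) via R0 from red(a,f)
round 1: derive deriv(b,e) via R0 from red(b,e)
round 1: derive deriv(e,a) via R0 from red(e,a)
round 1: derive deriv(e,i) via R0 from red(e,i)
round 1: derive deriv(f,a) via R0 from red(f,a)
round 1: derive deriv(f,b) via R0 from red(f,b)
round 1: derive deriv(f,j) via R0 from red(f,j)
round 1: derive deriv(g,b) via R0 from red(g,b)
round 1: derive deriv(g,f) via R0 from red(g,f)
round 1: derive deriv(g,g) via R0 from red(g,g)
round 1: derive deriv(i,a) via R0 from red(i,a)
round 1: derive deriv(i,e) via R0 from red(i,e)
round 1: derive deriv(i,f) via R0 from red(i,f)
round 1: derive deriv(j,f) via R0 from red(j,f)
round 1: derive deriv(j,i) via R0 from red(j,i)
round 2: derive deriv(a,a) via R1 from deriv(a,f), red(f,a)
round 2: derive deriv(a,b) via R1 from deriv(a,f), red(f,b)
round 2: derive deriv(a,j) via R1 from deriv(a,f), red(f,j)
round 2: derive deriv(b,a) via R1 from deriv(b,e), red(e,a)
round 2: derive deriv(b,i) via R1 from deriv(b,e), red(e,i)
round 2: derive deriv(e,e) via R1 from deriv(e,i), red(i,e)
round 2: derive deriv(e,f) via R1 from deriv(e,a), red(a,f)
round 2: derive deriv(f,e) via R1 from deriv(f,b), red(b,e)
round 2: derive deriv(f,f) via R1 from deriv(f,a), red(a,f)
round 2: derive deriv(f,i) via R1 from deriv(f,j), red(j,i)
round 2: derive deriv(g,a) via R1 from deriv(g,f), red(f,a)
round 2: derive deriv(g,e) via R1 from deriv(g,b), red(b,e)
round 2: derive deriv(g,j) via R1 from deriv(g,f), red(f,j)
round 2: derive deriv(i,b) via R1 from deriv(i,f), red(f,b)
round 2: derive deriv(i,i) via R1 from deriv(i,e), red(e,i)
round 2: derive deriv(i,j) via R1 from deriv(i,f), red(f,j)
round 2: derive deriv(j,a) via R1 from deriv(j,f), red(f,a)
round 2: derive deriv(j,b) via R1 from deriv(j,f), red(f,b)
round 2: derive deriv(j,e) via R1 from deriv(j,i), red(i,e)
round 2: derive deriv(j,j) via R1 from deriv(j,f), red(f,j)
round 3: derive deriv(a,e) via R1 from deriv(a,b), red(b,e)
round 3: derive deriv(a,i) via R1 from deriv(a,j), red(j,i)
round 3: derive deriv(b,f) via R1 from deriv(b,a), red(a,f)
round 3: derive deriv(e,b) via R1 from deriv(e,f), red(f,b)
round 3: derive deriv(e,j) via R1 from deriv(e,f), red(f,j)
round 3: derive deriv(g,i) via R1 from deriv(g,e), red(e,i)
round 4: derive deriv(b,b) via R1 from deriv(b,f), red(f,b)
round 4: derive deriv(b,j) via R1 from deriv(b,f), red(f,j)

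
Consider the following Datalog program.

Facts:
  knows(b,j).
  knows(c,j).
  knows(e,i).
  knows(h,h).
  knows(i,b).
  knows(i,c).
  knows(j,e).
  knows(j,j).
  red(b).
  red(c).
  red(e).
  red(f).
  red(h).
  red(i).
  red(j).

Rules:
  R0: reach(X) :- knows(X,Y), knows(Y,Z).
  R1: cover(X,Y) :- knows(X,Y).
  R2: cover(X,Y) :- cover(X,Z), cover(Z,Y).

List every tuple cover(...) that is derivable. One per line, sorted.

cover(b,b)
cover(b,c)
cover(b,e)
cover(b,i)
cover(b,j)
cover(c,b)
cover(c,c)
cover(c,e)
cover(c,i)
cover(c,j)
cover(e,b)
cover(e,c)
cover(e,e)
cover(e,i)
cover(e,j)
cover(h,h)
cover(i,b)
cover(i,c)
cover(i,e)
cover(i,i)
cover(i,j)
cover(j,b)
cover(j,c)
cover(j,e)
cover(j,i)
cover(j,j)

round 1: derive cover(b,j) via R1 from knows(b,j)
round 1: derive cover(c,j) via R1 from knows(c,j)
round 1: derive cover(e,i) via R1 from knows(e,i)
round 1: derive cover(h,h) via R1 from knows(h,h)
round 1: derive cover(i,b) via R1 from knows(i,b)
round 1: derive cover(i,c) via R1 from knows(i,c)
round 1: derive cover(j,e) via R1 from knows(j,e)
round 1: derive cover(j,j) via R1 from knows(j,j)
round 2: derive cover(b,e) via R2 from cover(b,j), cover(j,e)
round 2: derive cover(c,e) via R2 from cover(c,j), cover(j,e)
round 2: derive cover(e,b) via R2 from cover(e,i), cover(i,b)
round 2: derive cover(e,c) via R2 from cover(e,i), cover(i,c)
round 2: derive cover(i,j) via R2 from cover(i,b), cover(b,j)
round 2: derive cover(j,i) via R2 from cover(j,e), cover(e,i)
round 3: derive cover(b,b) via R2 from cover(b,e), cover(e,b)
round 3: derive cover(b,c) via R2 from cover(b,e), cover(e,c)
round 3: derive cover(b,i) via R2 from cover(b,e), cover(e,i)
round 3: derive cover(c,b) via R2 from cover(c,e), cover(e,b)
round 3: derive cover(c,c) via R2 from cover(c,e), cover(e,c)
round 3: derive cover(c,i) via R2 from cover(c,e), cover(e,i)
round 3: derive cover(e,e) via R2 from cover(e,b), cover(b,e)
round 3: derive cover(e,j) via R2 from cover(e,b), cover(b,j)
round 3: derive cover(i,e) via R2 from cover(i,b), cover(b,e)
round 3: derive cover(i,i) via R2 from cover(i,j), cover(j,i)
round 3: derive cover(j,b) via R2 from cover(j,e), cover(e,b)
round 3: derive cover(j,c) via R2 from cover(j,e), cover(e,c)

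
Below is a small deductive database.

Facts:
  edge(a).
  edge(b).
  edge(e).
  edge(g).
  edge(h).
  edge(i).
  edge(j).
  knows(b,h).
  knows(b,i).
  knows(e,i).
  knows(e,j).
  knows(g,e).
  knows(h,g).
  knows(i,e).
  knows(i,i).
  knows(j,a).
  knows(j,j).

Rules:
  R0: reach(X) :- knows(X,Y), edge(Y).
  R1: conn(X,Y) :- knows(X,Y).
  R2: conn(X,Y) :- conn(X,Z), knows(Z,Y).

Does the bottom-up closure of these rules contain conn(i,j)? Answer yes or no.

round 1: derive conn(b,h) via R1 from knows(b,h)
round 1: derive conn(b,i) via R1 from knows(b,i)
round 1: derive conn(e,i) via R1 from knows(e,i)
round 1: derive conn(e,j) via R1 from knows(e,j)
round 1: derive conn(g,e) via R1 from knows(g,e)
round 1: derive conn(h,g) via R1 from knows(h,g)
round 1: derive conn(i,e) via R1 from knows(i,e)
round 1: derive conn(i,i) via R1 from knows(i,i)
round 1: derive conn(j,a) via R1 from knows(j,a)
round 1: derive conn(j,j) via R1 from knows(j,j)
round 2: derive conn(b,e) via R2 from conn(b,i), knows(i,e)
round 2: derive conn(b,g) via R2 from conn(b,h), knows(h,g)
round 2: derive conn(e,a) via R2 from conn(e,j), knows(j,a)
round 2: derive conn(e,e) via R2 from conn(e,i), knows(i,e)
round 2: derive conn(g,i) via R2 from conn(g,e), knows(e,i)
round 2: derive conn(g,j) via R2 from conn(g,e), knows(e,j)
round 2: derive conn(h,e) via R2 from conn(h,g), knows(g,e)
round 2: derive conn(i,j) via R2 from conn(i,e), knows(e,j)
round 3: derive conn(b,j) via R2 from conn(b,e), knows(e,j)
round 3: derive conn(g,a) via R2 from conn(g,j), knows(j,a)
round 3: derive conn(h,i) via R2 from conn(h,e), knows(e,i)
round 3: derive conn(h,j) via R2 from conn(h,e), knows(e,j)
round 3: derive conn(i,a) via R2 from conn(i,j), knows(j,a)
round 4: derive conn(b,a) via R2 from conn(b,j), knows(j,a)
round 4: derive conn(h,a) via R2 from conn(h,j), knows(j,a)

yes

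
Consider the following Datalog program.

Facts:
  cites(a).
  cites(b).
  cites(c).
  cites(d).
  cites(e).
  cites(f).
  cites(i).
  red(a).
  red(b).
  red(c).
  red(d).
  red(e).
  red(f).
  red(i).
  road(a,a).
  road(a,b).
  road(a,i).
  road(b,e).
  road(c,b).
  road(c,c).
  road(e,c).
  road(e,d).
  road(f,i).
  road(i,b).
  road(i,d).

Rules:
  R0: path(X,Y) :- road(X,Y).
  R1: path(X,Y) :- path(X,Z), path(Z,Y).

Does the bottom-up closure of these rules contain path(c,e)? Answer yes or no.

round 1: derive path(a,a) via R0 from road(a,a)
round 1: derive path(a,b) via R0 from road(a,b)
round 1: derive path(a,i) via R0 from road(a,i)
round 1: derive path(b,e) via R0 from road(b,e)
round 1: derive path(c,b) via R0 from road(c,b)
round 1: derive path(c,c) via R0 from road(c,c)
round 1: derive path(e,c) via R0 from road(e,c)
round 1: derive path(e,d) via R0 from road(e,d)
round 1: derive path(f,i) via R0 from road(f,i)
round 1: derive path(i,b) via R0 from road(i,b)
round 1: derive path(i,d) via R0 from road(i,d)
round 2: derive path(a,d) via R1 from path(a,i), path(i,d)
round 2: derive path(a,e) via R1 from path(a,b), path(b,e)
round 2: derive path(b,c) via R1 from path(b,e), path(e,c)
round 2: derive path(b,d) via R1 from path(b,e), path(e,d)
round 2: derive path(c,e) via R1 from path(c,b), path(b,e)
round 2: derive path(e,b) via R1 from path(e,c), path(c,b)
round 2: derive path(f,b) via R1 from path(f,i), path(i,b)
round 2: derive path(f,d) via R1 from path(f,i), path(i,d)
round 2: derive path(i,e) via R1 from path(i,b), path(b,e)
round 3: derive path(a,c) via R1 from path(a,b), path(b,c)
round 3: derive path(b,b) via R1 from path(b,c), path(c,b)
round 3: derive path(c,d) via R1 from path(c,b), path(b,d)
round 3: derive path(e,e) via R1 from path(e,b), path(b,e)
round 3: derive path(f,c) via R1 from path(f,b), path(b,c)
round 3: derive path(f,e) via R1 from path(f,b), path(b,e)
round 3: derive path(i,c) via R1 from path(i,b), path(b,c)

yes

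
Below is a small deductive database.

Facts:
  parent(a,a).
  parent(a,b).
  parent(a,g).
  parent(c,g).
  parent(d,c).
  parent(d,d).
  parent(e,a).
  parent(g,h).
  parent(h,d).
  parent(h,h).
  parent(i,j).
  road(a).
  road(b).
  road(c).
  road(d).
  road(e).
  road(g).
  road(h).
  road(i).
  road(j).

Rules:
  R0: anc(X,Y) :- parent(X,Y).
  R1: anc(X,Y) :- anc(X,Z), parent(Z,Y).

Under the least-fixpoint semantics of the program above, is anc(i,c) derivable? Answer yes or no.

no

round 1: derive anc(a,a) via R0 from parent(a,a)
round 1: derive anc(a,b) via R0 from parent(a,b)
round 1: derive anc(a,g) via R0 from parent(a,g)
round 1: derive anc(c,g) via R0 from parent(c,g)
round 1: derive anc(d,c) via R0 from parent(d,c)
round 1: derive anc(d,d) via R0 from parent(d,d)
round 1: derive anc(e,a) via R0 from parent(e,a)
round 1: derive anc(g,h) via R0 from parent(g,h)
round 1: derive anc(h,d) via R0 from parent(h,d)
round 1: derive anc(h,h) via R0 from parent(h,h)
round 1: derive anc(i,j) via R0 from parent(i,j)
round 2: derive anc(a,h) via R1 from anc(a,g), parent(g,h)
round 2: derive anc(c,h) via R1 from anc(c,g), parent(g,h)
round 2: derive anc(d,g) via R1 from anc(d,c), parent(c,g)
round 2: derive anc(e,b) via R1 from anc(e,a), parent(a,b)
round 2: derive anc(e,g) via R1 from anc(e,a), parent(a,g)
round 2: derive anc(g,d) via R1 from anc(g,h), parent(h,d)
round 2: derive anc(h,c) via R1 from anc(h,d), parent(d,c)
round 3: derive anc(a,d) via R1 from anc(a,h), parent(h,d)
round 3: derive anc(c,d) via R1 from anc(c,h), parent(h,d)
round 3: derive anc(d,h) via R1 from anc(d,g), parent(g,h)
round 3: derive anc(e,h) via R1 from anc(e,g), parent(g,h)
round 3: derive anc(g,c) via R1 from anc(g,d), parent(d,c)
round 3: derive anc(h,g) via R1 from anc(h,c), parent(c,g)
round 4: derive anc(a,c) via R1 from anc(a,d), parent(d,c)
round 4: derive anc(c,c) via R1 from anc(c,d), parent(d,c)
round 4: derive anc(e,d) via R1 from anc(e,h), parent(h,d)
round 4: derive anc(g,g) via R1 from anc(g,c), parent(c,g)
round 5: derive anc(e,c) via R1 from anc(e,d), parent(d,c)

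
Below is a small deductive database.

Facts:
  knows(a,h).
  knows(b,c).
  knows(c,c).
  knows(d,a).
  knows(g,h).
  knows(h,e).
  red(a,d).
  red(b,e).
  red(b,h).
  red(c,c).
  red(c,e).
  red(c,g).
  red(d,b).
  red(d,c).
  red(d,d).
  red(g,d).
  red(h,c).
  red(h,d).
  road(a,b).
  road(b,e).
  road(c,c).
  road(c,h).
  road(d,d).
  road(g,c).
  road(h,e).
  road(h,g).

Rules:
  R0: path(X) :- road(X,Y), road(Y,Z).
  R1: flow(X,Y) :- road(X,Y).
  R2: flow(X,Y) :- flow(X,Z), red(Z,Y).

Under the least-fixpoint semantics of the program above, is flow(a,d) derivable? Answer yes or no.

round 1: derive flow(a,b) via R1 from road(a,b)
round 1: derive flow(b,e) via R1 from road(b,e)
round 1: derive flow(c,c) via R1 from road(c,c)
round 1: derive flow(c,h) via R1 from road(c,h)
round 1: derive flow(d,d) via R1 from road(d,d)
round 1: derive flow(g,c) via R1 from road(g,c)
round 1: derive flow(h,e) via R1 from road(h,e)
round 1: derive flow(h,g) via R1 from road(h,g)
round 2: derive flow(a,e) via R2 from flow(a,b), red(b,e)
round 2: derive flow(a,h) via R2 from flow(a,b), red(b,h)
round 2: derive flow(c,d) via R2 from flow(c,h), red(h,d)
round 2: derive flow(c,e) via R2 from flow(c,c), red(c,e)
round 2: derive flow(c,g) via R2 from flow(c,c), red(c,g)
round 2: derive flow(d,b) via R2 from flow(d,d), red(d,b)
round 2: derive flow(d,c) via R2 from flow(d,d), red(d,c)
round 2: derive flow(g,e) via R2 from flow(g,c), red(c,e)
round 2: derive flow(g,g) via R2 from flow(g,c), red(c,g)
round 2: derive flow(h,d) via R2 from flow(h,g), red(g,d)
round 3: derive flow(a,c) via R2 from flow(a,h), red(h,c)
round 3: derive flow(a,d) via R2 from flow(a,h), red(h,d)
round 3: derive flow(c,b) via R2 from flow(c,d), red(d,b)
round 3: derive flow(d,e) via R2 from flow(d,b), red(b,e)
round 3: derive flow(d,g) via R2 from flow(d,c), red(c,g)
round 3: derive flow(d,h) via R2 from flow(d,b), red(b,h)
round 3: derive flow(g,d) via R2 from flow(g,g), red(g,d)
round 3: derive flow(h,b) via R2 from flow(h,d), red(d,b)
round 3: derive flow(h,c) via R2 from flow(h,d), red(d,c)
round 4: derive flow(a,g) via R2 from flow(a,c), red(c,g)
round 4: derive flow(g,b) via R2 from flow(g,d), red(d,b)
round 4: derive flow(h,h) via R2 from flow(h,b), red(b,h)
round 5: derive flow(g,h) via R2 from flow(g,b), red(b,h)

yes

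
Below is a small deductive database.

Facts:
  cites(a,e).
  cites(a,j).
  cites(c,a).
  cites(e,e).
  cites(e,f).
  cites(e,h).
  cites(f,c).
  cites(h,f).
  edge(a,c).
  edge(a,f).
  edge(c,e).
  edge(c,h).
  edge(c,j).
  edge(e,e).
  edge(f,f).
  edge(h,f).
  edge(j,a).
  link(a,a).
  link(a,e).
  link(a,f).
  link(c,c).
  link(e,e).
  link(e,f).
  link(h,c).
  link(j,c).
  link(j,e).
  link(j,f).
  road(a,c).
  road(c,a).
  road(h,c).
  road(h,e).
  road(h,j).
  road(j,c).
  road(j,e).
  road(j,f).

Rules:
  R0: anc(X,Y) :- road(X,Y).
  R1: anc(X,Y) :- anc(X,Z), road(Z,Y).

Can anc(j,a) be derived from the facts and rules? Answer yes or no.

round 1: derive anc(a,c) via R0 from road(a,c)
round 1: derive anc(c,a) via R0 from road(c,a)
round 1: derive anc(h,c) via R0 from road(h,c)
round 1: derive anc(h,e) via R0 from road(h,e)
round 1: derive anc(h,j) via R0 from road(h,j)
round 1: derive anc(j,c) via R0 from road(j,c)
round 1: derive anc(j,e) via R0 from road(j,e)
round 1: derive anc(j,f) via R0 from road(j,f)
round 2: derive anc(a,a) via R1 from anc(a,c), road(c,a)
round 2: derive anc(c,c) via R1 from anc(c,a), road(a,c)
round 2: derive anc(h,a) via R1 from anc(h,c), road(c,a)
round 2: derive anc(h,f) via R1 from anc(h,j), road(j,f)
round 2: derive anc(j,a) via R1 from anc(j,c), road(c,a)

yes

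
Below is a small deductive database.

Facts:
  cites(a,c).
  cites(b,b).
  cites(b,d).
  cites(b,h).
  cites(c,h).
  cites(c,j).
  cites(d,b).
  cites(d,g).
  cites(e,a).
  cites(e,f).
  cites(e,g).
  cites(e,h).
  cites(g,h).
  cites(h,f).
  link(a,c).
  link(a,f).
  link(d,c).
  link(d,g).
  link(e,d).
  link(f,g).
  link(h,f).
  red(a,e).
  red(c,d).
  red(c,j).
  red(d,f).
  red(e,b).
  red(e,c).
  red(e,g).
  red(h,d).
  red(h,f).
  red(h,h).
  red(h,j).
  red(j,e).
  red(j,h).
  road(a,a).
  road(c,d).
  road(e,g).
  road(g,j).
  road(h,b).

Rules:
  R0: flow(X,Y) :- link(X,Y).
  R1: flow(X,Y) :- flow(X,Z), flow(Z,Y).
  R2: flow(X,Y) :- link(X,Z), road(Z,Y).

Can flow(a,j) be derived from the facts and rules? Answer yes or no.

yes

round 1: derive flow(a,c) via R0 from link(a,c)
round 1: derive flow(a,f) via R0 from link(a,f)
round 1: derive flow(d,c) via R0 from link(d,c)
round 1: derive flow(d,g) via R0 from link(d,g)
round 1: derive flow(e,d) via R0 from link(e,d)
round 1: derive flow(f,g) via R0 from link(f,g)
round 1: derive flow(h,f) via R0 from link(h,f)
round 1: derive flow(a,d) via R2 from link(a,c), road(c,d)
round 1: derive flow(d,d) via R2 from link(d,c), road(c,d)
round 1: derive flow(d,j) via R2 from link(d,g), road(g,j)
round 1: derive flow(f,j) via R2 from link(f,g), road(g,j)
round 2: derive flow(a,g) via R1 from flow(a,d), flow(d,g)
round 2: derive flow(a,j) via R1 from flow(a,d), flow(d,j)
round 2: derive flow(e,c) via R1 from flow(e,d), flow(d,c)
round 2: derive flow(e,g) via R1 from flow(e,d), flow(d,g)
round 2: derive flow(e,j) via R1 from flow(e,d), flow(d,j)
round 2: derive flow(h,g) via R1 from flow(h,f), flow(f,g)
round 2: derive flow(h,j) via R1 from flow(h,f), flow(f,j)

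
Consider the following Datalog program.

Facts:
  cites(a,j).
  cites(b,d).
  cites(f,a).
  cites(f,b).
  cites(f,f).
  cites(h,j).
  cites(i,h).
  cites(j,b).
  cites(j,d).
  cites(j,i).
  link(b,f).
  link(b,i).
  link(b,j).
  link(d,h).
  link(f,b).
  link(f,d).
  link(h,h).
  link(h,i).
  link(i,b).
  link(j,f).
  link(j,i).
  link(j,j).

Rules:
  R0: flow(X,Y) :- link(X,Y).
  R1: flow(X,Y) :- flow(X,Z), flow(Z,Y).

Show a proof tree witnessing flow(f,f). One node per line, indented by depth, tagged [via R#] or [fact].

round 1: derive flow(b,f) via R0 from link(b,f)
round 1: derive flow(b,i) via R0 from link(b,i)
round 1: derive flow(b,j) via R0 from link(b,j)
round 1: derive flow(d,h) via R0 from link(d,h)
round 1: derive flow(f,b) via R0 from link(f,b)
round 1: derive flow(f,d) via R0 from link(f,d)
round 1: derive flow(h,h) via R0 from link(h,h)
round 1: derive flow(h,i) via R0 from link(h,i)
round 1: derive flow(i,b) via R0 from link(i,b)
round 1: derive flow(j,f) via R0 from link(j,f)
round 1: derive flow(j,i) via R0 from link(j,i)
round 1: derive flow(j,j) via R0 from link(j,j)
round 2: derive flow(b,b) via R1 from flow(b,f), flow(f,b)
round 2: derive flow(b,d) via R1 from flow(b,f), flow(f,d)
round 2: derive flow(d,i) via R1 from flow(d,h), flow(h,i)
round 2: derive flow(f,f) via R1 from flow(f,b), flow(b,f)
round 2: derive flow(f,h) via R1 from flow(f,d), flow(d,h)
round 2: derive flow(f,i) via R1 from flow(f,b), flow(b,i)
round 2: derive flow(f,j) via R1 from flow(f,b), flow(b,j)
round 2: derive flow(h,b) via R1 from flow(h,i), flow(i,b)
round 2: derive flow(i,f) via R1 from flow(i,b), flow(b,f)
round 2: derive flow(i,i) via R1 from flow(i,b), flow(b,i)
round 2: derive flow(i,j) via R1 from flow(i,b), flow(b,j)
round 2: derive flow(j,b) via R1 from flow(j,f), flow(f,b)
round 2: derive flow(j,d) via R1 from flow(j,f), flow(f,d)
round 3: derive flow(b,h) via R1 from flow(b,d), flow(d,h)
round 3: derive flow(d,b) via R1 from flow(d,h), flow(h,b)
round 3: derive flow(d,f) via R1 from flow(d,i), flow(i,f)
round 3: derive flow(d,j) via R1 from flow(d,i), flow(i,j)
round 3: derive flow(h,d) via R1 from flow(h,b), flow(b,d)
round 3: derive flow(h,f) via R1 from flow(h,b), flow(b,f)
round 3: derive flow(h,j) via R1 from flow(h,b), flow(b,j)
round 3: derive flow(i,d) via R1 from flow(i,b), flow(b,d)
round 3: derive flow(i,h) via R1 from flow(i,f), flow(f,h)
round 3: derive flow(j,h) via R1 from flow(j,d), flow(d,h)
round 4: derive flow(d,d) via R1 from flow(d,b), flow(b,d)

flow(f,f)  [via R1]
  flow(f,b)  [via R0]
    link(f,b)  [fact]
  flow(b,f)  [via R0]
    link(b,f)  [fact]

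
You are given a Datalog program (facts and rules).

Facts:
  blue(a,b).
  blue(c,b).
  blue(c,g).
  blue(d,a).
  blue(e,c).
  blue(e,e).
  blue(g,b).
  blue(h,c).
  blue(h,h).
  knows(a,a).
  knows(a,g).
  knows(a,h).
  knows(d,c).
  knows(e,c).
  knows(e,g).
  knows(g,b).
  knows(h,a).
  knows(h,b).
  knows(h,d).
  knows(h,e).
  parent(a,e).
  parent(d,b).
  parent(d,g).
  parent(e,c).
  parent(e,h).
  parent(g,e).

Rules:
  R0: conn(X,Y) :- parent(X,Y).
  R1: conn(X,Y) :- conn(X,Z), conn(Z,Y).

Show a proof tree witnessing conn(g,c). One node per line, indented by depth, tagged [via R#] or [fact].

round 1: derive conn(a,e) via R0 from parent(a,e)
round 1: derive conn(d,b) via R0 from parent(d,b)
round 1: derive conn(d,g) via R0 from parent(d,g)
round 1: derive conn(e,c) via R0 from parent(e,c)
round 1: derive conn(e,h) via R0 from parent(e,h)
round 1: derive conn(g,e) via R0 from parent(g,e)
round 2: derive conn(a,c) via R1 from conn(a,e), conn(e,c)
round 2: derive conn(a,h) via R1 from conn(a,e), conn(e,h)
round 2: derive conn(d,e) via R1 from conn(d,g), conn(g,e)
round 2: derive conn(g,c) via R1 from conn(g,e), conn(e,c)
round 2: derive conn(g,h) via R1 from conn(g,e), conn(e,h)
round 3: derive conn(d,c) via R1 from conn(d,e), conn(e,c)
round 3: derive conn(d,h) via R1 from conn(d,e), conn(e,h)

conn(g,c)  [via R1]
  conn(g,e)  [via R0]
    parent(g,e)  [fact]
  conn(e,c)  [via R0]
    parent(e,c)  [fact]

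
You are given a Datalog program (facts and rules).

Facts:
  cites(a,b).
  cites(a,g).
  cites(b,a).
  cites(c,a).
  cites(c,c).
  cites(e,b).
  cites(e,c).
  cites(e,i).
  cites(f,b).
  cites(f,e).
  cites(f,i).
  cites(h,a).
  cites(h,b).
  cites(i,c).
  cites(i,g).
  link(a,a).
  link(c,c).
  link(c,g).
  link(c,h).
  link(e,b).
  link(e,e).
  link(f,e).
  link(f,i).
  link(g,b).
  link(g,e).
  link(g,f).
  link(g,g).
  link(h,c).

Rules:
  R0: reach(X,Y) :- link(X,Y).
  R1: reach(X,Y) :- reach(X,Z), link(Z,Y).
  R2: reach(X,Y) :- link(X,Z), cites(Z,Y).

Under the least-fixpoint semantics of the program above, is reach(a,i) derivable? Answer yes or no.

round 1: derive reach(a,a) via R0 from link(a,a)
round 1: derive reach(c,c) via R0 from link(c,c)
round 1: derive reach(c,g) via R0 from link(c,g)
round 1: derive reach(c,h) via R0 from link(c,h)
round 1: derive reach(e,b) via R0 from link(e,b)
round 1: derive reach(e,e) via R0 from link(e,e)
round 1: derive reach(f,e) via R0 from link(f,e)
round 1: derive reach(f,i) via R0 from link(f,i)
round 1: derive reach(g,b) via R0 from link(g,b)
round 1: derive reach(g,e) via R0 from link(g,e)
round 1: derive reach(g,f) via R0 from link(g,f)
round 1: derive reach(g,g) via R0 from link(g,g)
round 1: derive reach(h,c) via R0 from link(h,c)
round 1: derive reach(a,b) via R2 from link(a,a), cites(a,b)
round 1: derive reach(a,g) via R2 from link(a,a), cites(a,g)
round 1: derive reach(c,a) via R2 from link(c,c), cites(c,a)
round 1: derive reach(c,b) via R2 from link(c,h), cites(h,b)
round 1: derive reach(e,a) via R2 from link(e,b), cites(b,a)
round 1: derive reach(e,c) via R2 from link(e,e), cites(e,c)
round 1: derive reach(e,i) via R2 from link(e,e), cites(e,i)
round 1: derive reach(f,b) via R2 from link(f,e), cites(e,b)
round 1: derive reach(f,c) via R2 from link(f,e), cites(e,c)
round 1: derive reach(f,g) via R2 from link(f,i), cites(i,g)
round 1: derive reach(g,a) via R2 from link(g,b), cites(b,a)
round 1: derive reach(g,c) via R2 from link(g,e), cites(e,c)
round 1: derive reach(g,i) via R2 from link(g,e), cites(e,i)
round 1: derive reach(h,a) via R2 from link(h,c), cites(c,a)
round 2: derive reach(a,e) via R1 from reach(a,g), link(g,e)
round 2: derive reach(a,f) via R1 from reach(a,g), link(g,f)
round 2: derive reach(c,e) via R1 from reach(c,g), link(g,e)
round 2: derive reach(c,f) via R1 from reach(c,g), link(g,f)
round 2: derive reach(e,g) via R1 from reach(e,c), link(c,g)
round 2: derive reach(e,h) via R1 from reach(e,c), link(c,h)
round 2: derive reach(f,f) via R1 from reach(f,g), link(g,f)
round 2: derive reach(f,h) via R1 from reach(f,c), link(c,h)
round 2: derive reach(g,h) via R1 from reach(g,c), link(c,h)
round 2: derive reach(h,g) via R1 from reach(h,c), link(c,g)
round 2: derive reach(h,h) via R1 from reach(h,c), link(c,h)
round 3: derive reach(a,i) via R1 from reach(a,f), link(f,i)
round 3: derive reach(c,i) via R1 from reach(c,f), link(f,i)
round 3: derive reach(e,f) via R1 from reach(e,g), link(g,f)
round 3: derive reach(h,b) via R1 from reach(h,g), link(g,b)
round 3: derive reach(h,e) via R1 from reach(h,g), link(g,e)
round 3: derive reach(h,f) via R1 from reach(h,g), link(g,f)
round 4: derive reach(h,i) via R1 from reach(h,f), link(f,i)

yes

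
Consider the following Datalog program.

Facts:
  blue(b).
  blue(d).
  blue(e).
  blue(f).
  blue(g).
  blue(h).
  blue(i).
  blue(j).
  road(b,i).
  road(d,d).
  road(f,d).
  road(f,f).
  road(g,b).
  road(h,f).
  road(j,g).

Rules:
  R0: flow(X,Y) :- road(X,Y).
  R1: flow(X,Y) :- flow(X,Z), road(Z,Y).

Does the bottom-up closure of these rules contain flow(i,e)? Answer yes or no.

round 1: derive flow(b,i) via R0 from road(b,i)
round 1: derive flow(d,d) via R0 from road(d,d)
round 1: derive flow(f,d) via R0 from road(f,d)
round 1: derive flow(f,f) via R0 from road(f,f)
round 1: derive flow(g,b) via R0 from road(g,b)
round 1: derive flow(h,f) via R0 from road(h,f)
round 1: derive flow(j,g) via R0 from road(j,g)
round 2: derive flow(g,i) via R1 from flow(g,b), road(b,i)
round 2: derive flow(h,d) via R1 from flow(h,f), road(f,d)
round 2: derive flow(j,b) via R1 from flow(j,g), road(g,b)
round 3: derive flow(j,i) via R1 from flow(j,b), road(b,i)

no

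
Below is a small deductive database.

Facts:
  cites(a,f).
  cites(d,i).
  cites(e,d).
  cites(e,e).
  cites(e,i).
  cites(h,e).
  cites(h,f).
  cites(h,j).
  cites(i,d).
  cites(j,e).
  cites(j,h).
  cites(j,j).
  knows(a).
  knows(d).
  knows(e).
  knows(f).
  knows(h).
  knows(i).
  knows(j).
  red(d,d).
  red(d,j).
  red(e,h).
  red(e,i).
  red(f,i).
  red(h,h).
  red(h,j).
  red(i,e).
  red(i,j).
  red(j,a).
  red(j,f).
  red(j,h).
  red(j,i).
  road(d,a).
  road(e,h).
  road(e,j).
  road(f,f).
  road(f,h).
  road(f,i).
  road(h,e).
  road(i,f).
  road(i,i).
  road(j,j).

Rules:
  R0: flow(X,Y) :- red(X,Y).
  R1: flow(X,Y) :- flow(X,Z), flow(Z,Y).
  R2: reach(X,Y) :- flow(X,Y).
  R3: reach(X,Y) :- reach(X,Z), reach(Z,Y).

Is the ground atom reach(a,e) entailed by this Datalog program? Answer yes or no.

round 1: derive flow(d,d) via R0 from red(d,d)
round 1: derive flow(d,j) via R0 from red(d,j)
round 1: derive flow(e,h) via R0 from red(e,h)
round 1: derive flow(e,i) via R0 from red(e,i)
round 1: derive flow(f,i) via R0 from red(f,i)
round 1: derive flow(h,h) via R0 from red(h,h)
round 1: derive flow(h,j) via R0 from red(h,j)
round 1: derive flow(i,e) via R0 from red(i,e)
round 1: derive flow(i,j) via R0 from red(i,j)
round 1: derive flow(j,a) via R0 from red(j,a)
round 1: derive flow(j,f) via R0 from red(j,f)
round 1: derive flow(j,h) via R0 from red(j,h)
round 1: derive flow(j,i) via R0 from red(j,i)
round 2: derive flow(d,a) via R1 from flow(d,j), flow(j,a)
round 2: derive flow(d,f) via R1 from flow(d,j), flow(j,f)
round 2: derive flow(d,h) via R1 from flow(d,j), flow(j,h)
round 2: derive flow(d,i) via R1 from flow(d,j), flow(j,i)
round 2: derive flow(e,e) via R1 from flow(e,i), flow(i,e)
round 2: derive flow(e,j) via R1 from flow(e,h), flow(h,j)
round 2: derive flow(f,e) via R1 from flow(f,i), flow(i,e)
round 2: derive flow(f,j) via R1 from flow(f,i), flow(i,j)
round 2: derive flow(h,a) via R1 from flow(h,j), flow(j,a)
round 2: derive flow(h,f) via R1 from flow(h,j), flow(j,f)
round 2: derive flow(h,i) via R1 from flow(h,j), flow(j,i)
round 2: derive flow(i,a) via R1 from flow(i,j), flow(j,a)
round 2: derive flow(i,f) via R1 from flow(i,j), flow(j,f)
round 2: derive flow(i,h) via R1 from flow(i,e), flow(e,h)
round 2: derive flow(i,i) via R1 from flow(i,e), flow(e,i)
round 2: derive flow(j,e) via R1 from flow(j,i), flow(i,e)
round 2: derive flow(j,j) via R1 from flow(j,h), flow(h,j)
round 2: derive reach(d,d) via R2 from flow(d,d)
round 2: derive reach(d,j) via R2 from flow(d,j)
round 2: derive reach(e,h) via R2 from flow(e,h)
round 2: derive reach(e,i) via R2 from flow(e,i)
round 2: derive reach(f,i) via R2 from flow(f,i)
round 2: derive reach(h,h) via R2 from flow(h,h)
round 2: derive reach(h,j) via R2 from flow(h,j)
round 2: derive reach(i,e) via R2 from flow(i,e)
round 2: derive reach(i,j) via R2 from flow(i,j)
round 2: derive reach(j,a) via R2 from flow(j,a)
round 2: derive reach(j,f) via R2 from flow(j,f)
round 2: derive reach(j,h) via R2 from flow(j,h)
round 2: derive reach(j,i) via R2 from flow(j,i)
round 3: derive flow(d,e) via R1 from flow(d,f), flow(f,e)
round 3: derive flow(e,a) via R1 from flow(e,h), flow(h,a)
round 3: derive flow(e,f) via R1 from flow(e,h), flow(h,f)
round 3: derive flow(f,a) via R1 from flow(f,i), flow(i,a)
round 3: derive flow(f,f) via R1 from flow(f,i), flow(i,f)
round 3: derive flow(f,h) via R1 from flow(f,e), flow(e,h)
round 3: derive flow(h,e) via R1 from flow(h,f), flow(f,e)
round 3: derive reach(d,a) via R2 from flow(d,a)
round 3: derive reach(d,f) via R2 from flow(d,f)
round 3: derive reach(d,h) via R2 from flow(d,h)
round 3: derive reach(d,i) via R2 from flow(d,i)
round 3: derive reach(e,e) via R2 from flow(e,e)
round 3: derive reach(e,j) via R2 from flow(e,j)
round 3: derive reach(f,e) via R2 from flow(f,e)
round 3: derive reach(f,j) via R2 from flow(f,j)
round 3: derive reach(h,a) via R2 from flow(h,a)
round 3: derive reach(h,f) via R2 from flow(h,f)
round 3: derive reach(h,i) via R2 from flow(h,i)
round 3: derive reach(i,a) via R2 from flow(i,a)
round 3: derive reach(i,f) via R2 from flow(i,f)
round 3: derive reach(i,h) via R2 from flow(i,h)
round 3: derive reach(i,i) via R2 from flow(i,i)
round 3: derive reach(j,e) via R2 from flow(j,e)
round 3: derive reach(j,j) via R2 from flow(j,j)
round 4: derive reach(d,e) via R2 from flow(d,e)
round 4: derive reach(e,a) via R2 from flow(e,a)
round 4: derive reach(e,f) via R2 from flow(e,f)
round 4: derive reach(f,a) via R2 from flow(f,a)
round 4: derive reach(f,f) via R2 from flow(f,f)
round 4: derive reach(f,h) via R2 from flow(f,h)
round 4: derive reach(h,e) via R2 from flow(h,e)

no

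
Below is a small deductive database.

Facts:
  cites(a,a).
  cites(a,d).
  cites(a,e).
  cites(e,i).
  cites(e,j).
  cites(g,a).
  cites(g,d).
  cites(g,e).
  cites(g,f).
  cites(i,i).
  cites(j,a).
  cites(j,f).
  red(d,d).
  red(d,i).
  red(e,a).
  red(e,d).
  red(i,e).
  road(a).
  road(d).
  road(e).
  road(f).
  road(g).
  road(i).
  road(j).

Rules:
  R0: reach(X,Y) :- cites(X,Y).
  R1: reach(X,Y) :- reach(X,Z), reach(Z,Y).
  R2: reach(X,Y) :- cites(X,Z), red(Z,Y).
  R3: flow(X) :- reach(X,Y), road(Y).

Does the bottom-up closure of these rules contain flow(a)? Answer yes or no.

round 1: derive reach(a,a) via R0 from cites(a,a)
round 1: derive reach(a,d) via R0 from cites(a,d)
round 1: derive reach(a,e) via R0 from cites(a,e)
round 1: derive reach(e,i) via R0 from cites(e,i)
round 1: derive reach(e,j) via R0 from cites(e,j)
round 1: derive reach(g,a) via R0 from cites(g,a)
round 1: derive reach(g,d) via R0 from cites(g,d)
round 1: derive reach(g,e) via R0 from cites(g,e)
round 1: derive reach(g,f) via R0 from cites(g,f)
round 1: derive reach(i,i) via R0 from cites(i,i)
round 1: derive reach(j,a) via R0 from cites(j,a)
round 1: derive reach(j,f) via R0 from cites(j,f)
round 1: derive reach(a,i) via R2 from cites(a,d), red(d,i)
round 1: derive reach(e,e) via R2 from cites(e,i), red(i,e)
round 1: derive reach(g,i) via R2 from cites(g,d), red(d,i)
round 1: derive reach(i,e) via R2 from cites(i,i), red(i,e)
round 2: derive reach(a,j) via R1 from reach(a,e), reach(e,j)
round 2: derive reach(e,a) via R1 from reach(e,j), reach(j,a)
round 2: derive reach(e,f) via R1 from reach(e,j), reach(j,f)
round 2: derive reach(g,j) via R1 from reach(g,e), reach(e,j)
round 2: derive reach(i,j) via R1 from reach(i,e), reach(e,j)
round 2: derive reach(j,d) via R1 from reach(j,a), reach(a,d)
round 2: derive reach(j,e) via R1 from reach(j,a), reach(a,e)
round 2: derive reach(j,i) via R1 from reach(j,a), reach(a,i)
round 2: derive flow(a) via R3 from reach(a,a), road(a)
round 2: derive flow(e) via R3 from reach(e,e), road(e)
round 2: derive flow(g) via R3 from reach(g,a), road(a)
round 2: derive flow(i) via R3 from reach(i,e), road(e)
round 2: derive flow(j) via R3 from reach(j,a), road(a)
round 3: derive reach(a,f) via R1 from reach(a,e), reach(e,f)
round 3: derive reach(e,d) via R1 from reach(e,a), reach(a,d)
round 3: derive reach(i,a) via R1 from reach(i,e), reach(e,a)
round 3: derive reach(i,d) via R1 from reach(i,j), reach(j,d)
round 3: derive reach(i,f) via R1 from reach(i,e), reach(e,f)
round 3: derive reach(j,j) via R1 from reach(j,a), reach(a,j)

yes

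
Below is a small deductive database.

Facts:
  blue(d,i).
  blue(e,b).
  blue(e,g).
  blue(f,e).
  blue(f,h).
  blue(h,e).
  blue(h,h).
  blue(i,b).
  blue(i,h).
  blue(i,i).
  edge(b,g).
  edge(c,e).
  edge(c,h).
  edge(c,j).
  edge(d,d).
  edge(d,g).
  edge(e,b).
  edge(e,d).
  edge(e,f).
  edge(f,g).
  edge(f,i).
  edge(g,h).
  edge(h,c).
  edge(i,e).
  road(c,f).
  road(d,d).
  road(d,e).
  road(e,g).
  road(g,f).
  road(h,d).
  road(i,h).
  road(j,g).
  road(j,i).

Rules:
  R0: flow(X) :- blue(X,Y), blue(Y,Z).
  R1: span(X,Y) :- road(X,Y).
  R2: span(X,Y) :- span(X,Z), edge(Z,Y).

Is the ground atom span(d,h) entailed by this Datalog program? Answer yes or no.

round 1: derive span(c,f) via R1 from road(c,f)
round 1: derive span(d,d) via R1 from road(d,d)
round 1: derive span(d,e) via R1 from road(d,e)
round 1: derive span(e,g) via R1 from road(e,g)
round 1: derive span(g,f) via R1 from road(g,f)
round 1: derive span(h,d) via R1 from road(h,d)
round 1: derive span(i,h) via R1 from road(i,h)
round 1: derive span(j,g) via R1 from road(j,g)
round 1: derive span(j,i) via R1 from road(j,i)
round 2: derive span(c,g) via R2 from span(c,f), edge(f,g)
round 2: derive span(c,i) via R2 from span(c,f), edge(f,i)
round 2: derive span(d,b) via R2 from span(d,e), edge(e,b)
round 2: derive span(d,f) via R2 from span(d,e), edge(e,f)
round 2: derive span(d,g) via R2 from span(d,d), edge(d,g)
round 2: derive span(e,h) via R2 from span(e,g), edge(g,h)
round 2: derive span(g,g) via R2 from span(g,f), edge(f,g)
round 2: derive span(g,i) via R2 from span(g,f), edge(f,i)
round 2: derive span(h,g) via R2 from span(h,d), edge(d,g)
round 2: derive span(i,c) via R2 from span(i,h), edge(h,c)
round 2: derive span(j,e) via R2 from span(j,i), edge(i,e)
round 2: derive span(j,h) via R2 from span(j,g), edge(g,h)
round 3: derive span(c,e) via R2 from span(c,i), edge(i,e)
round 3: derive span(c,h) via R2 from span(c,g), edge(g,h)
round 3: derive span(d,h) via R2 from span(d,g), edge(g,h)
round 3: derive span(d,i) via R2 from span(d,f), edge(f,i)
round 3: derive span(e,c) via R2 from span(e,h), edge(h,c)
round 3: derive span(g,e) via R2 from span(g,i), edge(i,e)
round 3: derive span(g,h) via R2 from span(g,g), edge(g,h)
round 3: derive span(h,h) via R2 from span(h,g), edge(g,h)
round 3: derive span(i,e) via R2 from span(i,c), edge(c,e)
round 3: derive span(i,j) via R2 from span(i,c), edge(c,j)
round 3: derive span(j,b) via R2 from span(j,e), edge(e,b)
round 3: derive span(j,c) via R2 from span(j,h), edge(h,c)
round 3: derive span(j,d) via R2 from span(j,e), edge(e,d)
round 3: derive span(j,f) via R2 from span(j,e), edge(e,f)
round 4: derive span(c,b) via R2 from span(c,e), edge(e,b)
round 4: derive span(c,c) via R2 from span(c,h), edge(h,c)
round 4: derive span(c,d) via R2 from span(c,e), edge(e,d)
round 4: derive span(d,c) via R2 from span(d,h), edge(h,c)
round 4: derive span(e,e) via R2 from span(e,c), edge(c,e)
round 4: derive span(e,j) via R2 from span(e,c), edge(c,j)
round 4: derive span(g,b) via R2 from span(g,e), edge(e,b)
round 4: derive span(g,c) via R2 from span(g,h), edge(h,c)
round 4: derive span(g,d) via R2 from span(g,e), edge(e,d)
round 4: derive span(h,c) via R2 from span(h,h), edge(h,c)
round 4: derive span(i,b) via R2 from span(i,e), edge(e,b)
round 4: derive span(i,d) via R2 from span(i,e), edge(e,d)
round 4: derive span(i,f) via R2 from span(i,e), edge(e,f)
round 4: derive span(j,j) via R2 from span(j,c), edge(c,j)
round 5: derive span(c,j) via R2 from span(c,c), edge(c,j)
round 5: derive span(d,j) via R2 from span(d,c), edge(c,j)
round 5: derive span(e,b) via R2 from span(e,e), edge(e,b)
round 5: derive span(e,d) via R2 from span(e,e), edge(e,d)
round 5: derive span(e,f) via R2 from span(e,e), edge(e,f)
round 5: derive span(g,j) via R2 from span(g,c), edge(c,j)
round 5: derive span(h,e) via R2 from span(h,c), edge(c,e)
round 5: derive span(h,j) via R2 from span(h,c), edge(c,j)
round 5: derive span(i,g) via R2 from span(i,b), edge(b,g)
round 5: derive span(i,i) via R2 from span(i,f), edge(f,i)
round 6: derive span(e,i) via R2 from span(e,f), edge(f,i)
round 6: derive span(h,b) via R2 from span(h,e), edge(e,b)
round 6: derive span(h,f) via R2 from span(h,e), edge(e,f)
round 7: derive span(h,i) via R2 from span(h,f), edge(f,i)

yes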